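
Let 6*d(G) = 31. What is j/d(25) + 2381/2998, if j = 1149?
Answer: 20742023/92938 ≈ 223.18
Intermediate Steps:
d(G) = 31/6 (d(G) = (⅙)*31 = 31/6)
j/d(25) + 2381/2998 = 1149/(31/6) + 2381/2998 = 1149*(6/31) + 2381*(1/2998) = 6894/31 + 2381/2998 = 20742023/92938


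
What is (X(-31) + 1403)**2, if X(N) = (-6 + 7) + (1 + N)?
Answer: 1887876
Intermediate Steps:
X(N) = 2 + N (X(N) = 1 + (1 + N) = 2 + N)
(X(-31) + 1403)**2 = ((2 - 31) + 1403)**2 = (-29 + 1403)**2 = 1374**2 = 1887876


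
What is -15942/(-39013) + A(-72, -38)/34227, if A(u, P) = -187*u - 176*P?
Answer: 1331836810/1335297951 ≈ 0.99741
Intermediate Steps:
-15942/(-39013) + A(-72, -38)/34227 = -15942/(-39013) + (-187*(-72) - 176*(-38))/34227 = -15942*(-1/39013) + (13464 + 6688)*(1/34227) = 15942/39013 + 20152*(1/34227) = 15942/39013 + 20152/34227 = 1331836810/1335297951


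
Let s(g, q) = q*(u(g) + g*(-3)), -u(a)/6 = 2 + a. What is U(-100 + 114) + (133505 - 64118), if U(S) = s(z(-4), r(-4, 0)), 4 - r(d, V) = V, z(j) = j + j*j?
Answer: 68907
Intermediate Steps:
u(a) = -12 - 6*a (u(a) = -6*(2 + a) = -12 - 6*a)
z(j) = j + j²
r(d, V) = 4 - V
s(g, q) = q*(-12 - 9*g) (s(g, q) = q*((-12 - 6*g) + g*(-3)) = q*((-12 - 6*g) - 3*g) = q*(-12 - 9*g))
U(S) = -480 (U(S) = -3*(4 - 1*0)*(4 + 3*(-4*(1 - 4))) = -3*(4 + 0)*(4 + 3*(-4*(-3))) = -3*4*(4 + 3*12) = -3*4*(4 + 36) = -3*4*40 = -480)
U(-100 + 114) + (133505 - 64118) = -480 + (133505 - 64118) = -480 + 69387 = 68907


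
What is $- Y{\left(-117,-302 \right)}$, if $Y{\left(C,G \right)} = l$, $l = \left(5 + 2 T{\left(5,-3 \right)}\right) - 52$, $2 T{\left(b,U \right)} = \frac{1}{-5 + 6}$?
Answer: $46$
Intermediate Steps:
$T{\left(b,U \right)} = \frac{1}{2}$ ($T{\left(b,U \right)} = \frac{1}{2 \left(-5 + 6\right)} = \frac{1}{2 \cdot 1} = \frac{1}{2} \cdot 1 = \frac{1}{2}$)
$l = -46$ ($l = \left(5 + 2 \cdot \frac{1}{2}\right) - 52 = \left(5 + 1\right) - 52 = 6 - 52 = -46$)
$Y{\left(C,G \right)} = -46$
$- Y{\left(-117,-302 \right)} = \left(-1\right) \left(-46\right) = 46$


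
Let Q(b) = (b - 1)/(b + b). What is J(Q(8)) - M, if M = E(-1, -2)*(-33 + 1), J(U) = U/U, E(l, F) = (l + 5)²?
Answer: 513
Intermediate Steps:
Q(b) = (-1 + b)/(2*b) (Q(b) = (-1 + b)/((2*b)) = (-1 + b)*(1/(2*b)) = (-1 + b)/(2*b))
E(l, F) = (5 + l)²
J(U) = 1
M = -512 (M = (5 - 1)²*(-33 + 1) = 4²*(-32) = 16*(-32) = -512)
J(Q(8)) - M = 1 - 1*(-512) = 1 + 512 = 513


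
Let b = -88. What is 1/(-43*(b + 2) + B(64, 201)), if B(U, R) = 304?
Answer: 1/4002 ≈ 0.00024988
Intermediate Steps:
1/(-43*(b + 2) + B(64, 201)) = 1/(-43*(-88 + 2) + 304) = 1/(-43*(-86) + 304) = 1/(3698 + 304) = 1/4002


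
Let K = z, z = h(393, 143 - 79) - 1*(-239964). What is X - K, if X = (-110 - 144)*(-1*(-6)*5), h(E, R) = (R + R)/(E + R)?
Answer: -113146016/457 ≈ -2.4758e+5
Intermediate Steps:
h(E, R) = 2*R/(E + R) (h(E, R) = (2*R)/(E + R) = 2*R/(E + R))
z = 109663676/457 (z = 2*(143 - 79)/(393 + (143 - 79)) - 1*(-239964) = 2*64/(393 + 64) + 239964 = 2*64/457 + 239964 = 2*64*(1/457) + 239964 = 128/457 + 239964 = 109663676/457 ≈ 2.3996e+5)
K = 109663676/457 ≈ 2.3996e+5
X = -7620 (X = -1524*5 = -254*30 = -7620)
X - K = -7620 - 1*109663676/457 = -7620 - 109663676/457 = -113146016/457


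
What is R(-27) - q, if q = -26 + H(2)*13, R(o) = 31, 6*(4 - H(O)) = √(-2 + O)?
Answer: 5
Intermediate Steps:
H(O) = 4 - √(-2 + O)/6
q = 26 (q = -26 + (4 - √(-2 + 2)/6)*13 = -26 + (4 - √0/6)*13 = -26 + (4 - ⅙*0)*13 = -26 + (4 + 0)*13 = -26 + 4*13 = -26 + 52 = 26)
R(-27) - q = 31 - 1*26 = 31 - 26 = 5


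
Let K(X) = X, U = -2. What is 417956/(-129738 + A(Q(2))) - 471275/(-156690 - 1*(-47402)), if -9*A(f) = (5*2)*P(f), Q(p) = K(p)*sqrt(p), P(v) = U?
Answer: 69586440049/63803536568 ≈ 1.0906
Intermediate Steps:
P(v) = -2
Q(p) = p**(3/2) (Q(p) = p*sqrt(p) = p**(3/2))
A(f) = 20/9 (A(f) = -5*2*(-2)/9 = -10*(-2)/9 = -1/9*(-20) = 20/9)
417956/(-129738 + A(Q(2))) - 471275/(-156690 - 1*(-47402)) = 417956/(-129738 + 20/9) - 471275/(-156690 - 1*(-47402)) = 417956/(-1167622/9) - 471275/(-156690 + 47402) = 417956*(-9/1167622) - 471275/(-109288) = -1880802/583811 - 471275*(-1/109288) = -1880802/583811 + 471275/109288 = 69586440049/63803536568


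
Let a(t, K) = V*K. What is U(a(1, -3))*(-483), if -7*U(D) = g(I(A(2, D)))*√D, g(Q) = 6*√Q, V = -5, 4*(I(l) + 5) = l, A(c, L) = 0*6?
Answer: 2070*I*√3 ≈ 3585.3*I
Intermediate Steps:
A(c, L) = 0
I(l) = -5 + l/4
a(t, K) = -5*K
U(D) = -6*I*√5*√D/7 (U(D) = -6*√(-5 + (¼)*0)*√D/7 = -6*√(-5 + 0)*√D/7 = -6*√(-5)*√D/7 = -6*(I*√5)*√D/7 = -6*I*√5*√D/7)
U(a(1, -3))*(-483) = -6*I*√5*√(-5*(-3))/7*(-483) = -6*I*√5*√15/7*(-483) = -30*I*√3/7*(-483) = 2070*I*√3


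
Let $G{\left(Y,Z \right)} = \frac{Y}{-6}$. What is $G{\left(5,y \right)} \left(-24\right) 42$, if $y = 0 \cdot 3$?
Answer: $840$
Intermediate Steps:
$y = 0$
$G{\left(Y,Z \right)} = - \frac{Y}{6}$ ($G{\left(Y,Z \right)} = Y \left(- \frac{1}{6}\right) = - \frac{Y}{6}$)
$G{\left(5,y \right)} \left(-24\right) 42 = \left(- \frac{1}{6}\right) 5 \left(-24\right) 42 = \left(- \frac{5}{6}\right) \left(-24\right) 42 = 20 \cdot 42 = 840$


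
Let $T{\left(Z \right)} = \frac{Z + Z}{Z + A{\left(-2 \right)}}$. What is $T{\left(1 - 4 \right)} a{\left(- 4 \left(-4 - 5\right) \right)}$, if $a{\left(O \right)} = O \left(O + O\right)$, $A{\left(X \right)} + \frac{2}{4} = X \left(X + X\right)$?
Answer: $-3456$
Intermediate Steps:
$A{\left(X \right)} = - \frac{1}{2} + 2 X^{2}$ ($A{\left(X \right)} = - \frac{1}{2} + X \left(X + X\right) = - \frac{1}{2} + X 2 X = - \frac{1}{2} + 2 X^{2}$)
$a{\left(O \right)} = 2 O^{2}$ ($a{\left(O \right)} = O 2 O = 2 O^{2}$)
$T{\left(Z \right)} = \frac{2 Z}{\frac{15}{2} + Z}$ ($T{\left(Z \right)} = \frac{Z + Z}{Z - \left(\frac{1}{2} - 2 \left(-2\right)^{2}\right)} = \frac{2 Z}{Z + \left(- \frac{1}{2} + 2 \cdot 4\right)} = \frac{2 Z}{Z + \left(- \frac{1}{2} + 8\right)} = \frac{2 Z}{Z + \frac{15}{2}} = \frac{2 Z}{\frac{15}{2} + Z}$)
$T{\left(1 - 4 \right)} a{\left(- 4 \left(-4 - 5\right) \right)} = \frac{4 \left(1 - 4\right)}{15 + 2 \left(1 - 4\right)} 2 \left(- 4 \left(-4 - 5\right)\right)^{2} = \frac{4 \left(1 - 4\right)}{15 + 2 \left(1 - 4\right)} 2 \left(\left(-4\right) \left(-9\right)\right)^{2} = 4 \left(-3\right) \frac{1}{15 + 2 \left(-3\right)} 2 \cdot 36^{2} = 4 \left(-3\right) \frac{1}{15 - 6} \cdot 2 \cdot 1296 = 4 \left(-3\right) \frac{1}{9} \cdot 2592 = \left(- \frac{4}{3}\right) 2592 = -3456$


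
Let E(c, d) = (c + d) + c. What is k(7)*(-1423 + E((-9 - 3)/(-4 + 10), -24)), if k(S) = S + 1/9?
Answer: -92864/9 ≈ -10318.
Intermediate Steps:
k(S) = ⅑ + S (k(S) = S + ⅑ = ⅑ + S)
E(c, d) = d + 2*c
k(7)*(-1423 + E((-9 - 3)/(-4 + 10), -24)) = (⅑ + 7)*(-1423 + (-24 + 2*((-9 - 3)/(-4 + 10)))) = 64*(-1423 + (-24 + 2*(-12/6)))/9 = 64*(-1423 + (-24 + 2*(-12*⅙)))/9 = 64*(-1423 + (-24 + 2*(-2)))/9 = 64*(-1423 + (-24 - 4))/9 = 64*(-1423 - 28)/9 = (64/9)*(-1451) = -92864/9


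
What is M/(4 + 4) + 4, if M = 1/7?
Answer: 225/56 ≈ 4.0179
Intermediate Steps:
M = ⅐ ≈ 0.14286
M/(4 + 4) + 4 = (⅐)/(4 + 4) + 4 = (⅐)/8 + 4 = (⅛)*(⅐) + 4 = 1/56 + 4 = 225/56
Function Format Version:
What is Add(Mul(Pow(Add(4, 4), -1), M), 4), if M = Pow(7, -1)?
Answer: Rational(225, 56) ≈ 4.0179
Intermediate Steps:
M = Rational(1, 7) ≈ 0.14286
Add(Mul(Pow(Add(4, 4), -1), M), 4) = Add(Mul(Pow(Add(4, 4), -1), Rational(1, 7)), 4) = Add(Mul(Pow(8, -1), Rational(1, 7)), 4) = Add(Mul(Rational(1, 8), Rational(1, 7)), 4) = Add(Rational(1, 56), 4) = Rational(225, 56)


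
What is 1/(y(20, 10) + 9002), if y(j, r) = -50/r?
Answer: 1/8997 ≈ 0.00011115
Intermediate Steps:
1/(y(20, 10) + 9002) = 1/(-50/10 + 9002) = 1/(-50*1/10 + 9002) = 1/(-5 + 9002) = 1/8997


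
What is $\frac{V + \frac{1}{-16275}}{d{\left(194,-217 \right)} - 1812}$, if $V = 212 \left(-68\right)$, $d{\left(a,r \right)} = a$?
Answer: $\frac{234620401}{26332950} \approx 8.9098$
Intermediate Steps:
$V = -14416$
$\frac{V + \frac{1}{-16275}}{d{\left(194,-217 \right)} - 1812} = \frac{-14416 + \frac{1}{-16275}}{194 - 1812} = \frac{-14416 - \frac{1}{16275}}{-1618} = \left(- \frac{234620401}{16275}\right) \left(- \frac{1}{1618}\right) = \frac{234620401}{26332950}$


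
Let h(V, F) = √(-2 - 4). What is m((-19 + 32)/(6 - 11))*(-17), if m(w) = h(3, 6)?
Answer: -17*I*√6 ≈ -41.641*I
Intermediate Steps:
h(V, F) = I*√6 (h(V, F) = √(-6) = I*√6)
m(w) = I*√6
m((-19 + 32)/(6 - 11))*(-17) = (I*√6)*(-17) = -17*I*√6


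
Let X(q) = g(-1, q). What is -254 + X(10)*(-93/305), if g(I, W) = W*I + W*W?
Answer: -17168/61 ≈ -281.44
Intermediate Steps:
g(I, W) = W² + I*W (g(I, W) = I*W + W² = W² + I*W)
X(q) = q*(-1 + q)
-254 + X(10)*(-93/305) = -254 + (10*(-1 + 10))*(-93/305) = -254 + (10*9)*(-93*1/305) = -254 + 90*(-93/305) = -254 - 1674/61 = -17168/61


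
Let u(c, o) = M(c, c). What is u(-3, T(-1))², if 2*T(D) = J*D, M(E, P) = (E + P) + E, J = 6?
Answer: 81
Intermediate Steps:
M(E, P) = P + 2*E
T(D) = 3*D (T(D) = (6*D)/2 = 3*D)
u(c, o) = 3*c (u(c, o) = c + 2*c = 3*c)
u(-3, T(-1))² = (3*(-3))² = (-9)² = 81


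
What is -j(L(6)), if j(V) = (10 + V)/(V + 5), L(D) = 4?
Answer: -14/9 ≈ -1.5556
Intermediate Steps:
j(V) = (10 + V)/(5 + V)
-j(L(6)) = -(10 + 4)/(5 + 4) = -14/9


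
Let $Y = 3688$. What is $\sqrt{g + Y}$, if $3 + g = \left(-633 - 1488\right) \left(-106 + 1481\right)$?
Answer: $i \sqrt{2912690} \approx 1706.7 i$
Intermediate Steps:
$g = -2916378$ ($g = -3 + \left(-633 - 1488\right) \left(-106 + 1481\right) = -3 - 2916375 = -2916378$)
$\sqrt{g + Y} = \sqrt{-2916378 + 3688} = \sqrt{-2912690} = i \sqrt{2912690}$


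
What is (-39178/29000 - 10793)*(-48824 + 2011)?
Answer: 7327081300357/14500 ≈ 5.0532e+8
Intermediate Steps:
(-39178/29000 - 10793)*(-48824 + 2011) = (-39178*1/29000 - 10793)*(-46813) = (-19589/14500 - 10793)*(-46813) = -156518089/14500*(-46813) = 7327081300357/14500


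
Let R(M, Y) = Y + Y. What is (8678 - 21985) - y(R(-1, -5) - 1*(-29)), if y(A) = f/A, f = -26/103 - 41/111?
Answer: -2890632580/217227 ≈ -13307.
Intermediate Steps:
f = -7109/11433 (f = -26*1/103 - 41*1/111 = -26/103 - 41/111 = -7109/11433 ≈ -0.62180)
R(M, Y) = 2*Y
y(A) = -7109/(11433*A)
(8678 - 21985) - y(R(-1, -5) - 1*(-29)) = (8678 - 21985) - (-7109)/(11433*(2*(-5) - 1*(-29))) = -13307 - (-7109)/(11433*(-10 + 29)) = -13307 - (-7109)/(11433*19) = -13307 - 1*(-7109/217227) = -13307 + 7109/217227 = -2890632580/217227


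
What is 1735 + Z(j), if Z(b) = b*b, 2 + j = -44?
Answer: 3851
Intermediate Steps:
j = -46 (j = -2 - 44 = -46)
Z(b) = b²
1735 + Z(j) = 1735 + (-46)² = 1735 + 2116 = 3851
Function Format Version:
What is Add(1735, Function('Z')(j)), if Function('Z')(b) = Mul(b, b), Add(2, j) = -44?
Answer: 3851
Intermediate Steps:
j = -46 (j = Add(-2, -44) = -46)
Function('Z')(b) = Pow(b, 2)
Add(1735, Function('Z')(j)) = Add(1735, Pow(-46, 2)) = Add(1735, 2116) = 3851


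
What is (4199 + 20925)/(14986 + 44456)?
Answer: 12562/29721 ≈ 0.42266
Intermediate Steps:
(4199 + 20925)/(14986 + 44456) = 25124/59442 = 25124*(1/59442) = 12562/29721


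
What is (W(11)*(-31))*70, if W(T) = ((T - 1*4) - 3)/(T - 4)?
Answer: -1240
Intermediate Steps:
W(T) = (-7 + T)/(-4 + T) (W(T) = ((T - 4) - 3)/(-4 + T) = ((-4 + T) - 3)/(-4 + T) = (-7 + T)/(-4 + T))
(W(11)*(-31))*70 = (((-7 + 11)/(-4 + 11))*(-31))*70 = ((4/7)*(-31))*70 = -124/7*70 = -1240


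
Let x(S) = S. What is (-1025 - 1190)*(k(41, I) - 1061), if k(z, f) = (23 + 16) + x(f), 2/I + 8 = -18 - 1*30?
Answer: 63386655/28 ≈ 2.2638e+6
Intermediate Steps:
I = -1/28 (I = 2/(-8 + (-18 - 1*30)) = 2/(-8 + (-18 - 30)) = 2/(-8 - 48) = 2/(-56) = 2*(-1/56) = -1/28 ≈ -0.035714)
k(z, f) = 39 + f (k(z, f) = (23 + 16) + f = 39 + f)
(-1025 - 1190)*(k(41, I) - 1061) = (-1025 - 1190)*((39 - 1/28) - 1061) = -2215*(1091/28 - 1061) = -2215*(-28617/28) = 63386655/28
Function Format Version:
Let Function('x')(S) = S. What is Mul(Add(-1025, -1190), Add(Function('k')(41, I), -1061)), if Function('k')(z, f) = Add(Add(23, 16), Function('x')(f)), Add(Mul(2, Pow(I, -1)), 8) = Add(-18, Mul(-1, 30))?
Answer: Rational(63386655, 28) ≈ 2.2638e+6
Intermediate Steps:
I = Rational(-1, 28) (I = Mul(2, Pow(Add(-8, Add(-18, Mul(-1, 30))), -1)) = Mul(2, Pow(Add(-8, Add(-18, -30)), -1)) = Mul(2, Pow(Add(-8, -48), -1)) = Mul(2, Pow(-56, -1)) = Mul(2, Rational(-1, 56)) = Rational(-1, 28) ≈ -0.035714)
Function('k')(z, f) = Add(39, f) (Function('k')(z, f) = Add(Add(23, 16), f) = Add(39, f))
Mul(Add(-1025, -1190), Add(Function('k')(41, I), -1061)) = Mul(Add(-1025, -1190), Add(Add(39, Rational(-1, 28)), -1061)) = Mul(-2215, Add(Rational(1091, 28), -1061)) = Mul(-2215, Rational(-28617, 28)) = Rational(63386655, 28)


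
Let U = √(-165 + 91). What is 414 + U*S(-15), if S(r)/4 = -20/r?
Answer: 414 + 16*I*√74/3 ≈ 414.0 + 45.879*I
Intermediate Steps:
S(r) = -80/r (S(r) = 4*(-20/r) = -80/r)
U = I*√74 (U = √(-74) = I*√74 ≈ 8.6023*I)
414 + U*S(-15) = 414 + (I*√74)*(-80/(-15)) = 414 + (I*√74)*(-80*(-1/15)) = 414 + (I*√74)*(16/3) = 414 + 16*I*√74/3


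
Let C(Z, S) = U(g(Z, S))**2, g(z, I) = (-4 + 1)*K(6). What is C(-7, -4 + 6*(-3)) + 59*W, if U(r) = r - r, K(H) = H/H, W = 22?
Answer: 1298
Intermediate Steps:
K(H) = 1
g(z, I) = -3 (g(z, I) = (-4 + 1)*1 = -3*1 = -3)
U(r) = 0
C(Z, S) = 0 (C(Z, S) = 0**2 = 0)
C(-7, -4 + 6*(-3)) + 59*W = 0 + 59*22 = 0 + 1298 = 1298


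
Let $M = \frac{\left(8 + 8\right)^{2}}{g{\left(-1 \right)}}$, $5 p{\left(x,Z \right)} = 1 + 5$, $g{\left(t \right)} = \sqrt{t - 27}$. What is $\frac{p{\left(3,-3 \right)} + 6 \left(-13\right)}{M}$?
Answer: $- \frac{3 i \sqrt{7}}{5} \approx - 1.5875 i$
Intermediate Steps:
$g{\left(t \right)} = \sqrt{-27 + t}$
$p{\left(x,Z \right)} = \frac{6}{5}$ ($p{\left(x,Z \right)} = \frac{1 + 5}{5} = \frac{1}{5} \cdot 6 = \frac{6}{5}$)
$M = - \frac{128 i \sqrt{7}}{7}$ ($M = \frac{\left(8 + 8\right)^{2}}{\sqrt{-27 - 1}} = \frac{16^{2}}{\sqrt{-28}} = \frac{256}{2 i \sqrt{7}} = 256 \left(- \frac{i \sqrt{7}}{14}\right) = - \frac{128 i \sqrt{7}}{7} \approx - 48.379 i$)
$\frac{p{\left(3,-3 \right)} + 6 \left(-13\right)}{M} = \frac{\frac{6}{5} + 6 \left(-13\right)}{\left(- \frac{128}{7}\right) i \sqrt{7}} = \left(\frac{6}{5} - 78\right) \frac{i \sqrt{7}}{128} = - \frac{384 \frac{i \sqrt{7}}{128}}{5} = - \frac{3 i \sqrt{7}}{5}$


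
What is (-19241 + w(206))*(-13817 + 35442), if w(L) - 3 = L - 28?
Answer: -412172500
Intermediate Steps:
w(L) = -25 + L (w(L) = 3 + (L - 28) = 3 + (-28 + L) = -25 + L)
(-19241 + w(206))*(-13817 + 35442) = (-19241 + (-25 + 206))*(-13817 + 35442) = (-19241 + 181)*21625 = -19060*21625 = -412172500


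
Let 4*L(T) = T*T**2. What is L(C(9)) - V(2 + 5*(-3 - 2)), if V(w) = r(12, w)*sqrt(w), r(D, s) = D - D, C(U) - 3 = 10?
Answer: 2197/4 ≈ 549.25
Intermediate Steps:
C(U) = 13 (C(U) = 3 + 10 = 13)
r(D, s) = 0
V(w) = 0 (V(w) = 0*sqrt(w) = 0)
L(T) = T**3/4 (L(T) = (T*T**2)/4 = T**3/4)
L(C(9)) - V(2 + 5*(-3 - 2)) = (1/4)*13**3 - 1*0 = (1/4)*2197 + 0 = 2197/4 + 0 = 2197/4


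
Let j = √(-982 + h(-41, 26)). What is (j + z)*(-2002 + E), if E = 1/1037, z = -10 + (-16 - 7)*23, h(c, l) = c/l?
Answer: 1119003347/1037 - 2076073*I*√664898/26962 ≈ 1.0791e+6 - 62787.0*I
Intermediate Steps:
z = -539 (z = -10 - 23*23 = -10 - 529 = -539)
j = I*√664898/26 (j = √(-982 - 41/26) = √(-25573/26) = I*√664898/26 ≈ 31.362*I)
E = 1/1037 ≈ 0.00096432
(j + z)*(-2002 + E) = (I*√664898/26 - 539)*(-2002 + 1/1037) = (-539 + I*√664898/26)*(-2076073/1037) = 1119003347/1037 - 2076073*I*√664898/26962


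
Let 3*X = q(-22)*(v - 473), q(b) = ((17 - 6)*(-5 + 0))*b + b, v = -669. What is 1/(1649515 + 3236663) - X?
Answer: 2209686049297/4886178 ≈ 4.5223e+5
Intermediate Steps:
q(b) = -54*b (q(b) = (11*(-5))*b + b = -55*b + b = -54*b)
X = -452232 (X = ((-54*(-22))*(-669 - 473))/3 = (1188*(-1142))/3 = (⅓)*(-1356696) = -452232)
1/(1649515 + 3236663) - X = 1/(1649515 + 3236663) - 1*(-452232) = 1/4886178 + 452232 = 2209686049297/4886178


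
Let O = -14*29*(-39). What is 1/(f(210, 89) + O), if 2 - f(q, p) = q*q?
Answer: -1/28264 ≈ -3.5381e-5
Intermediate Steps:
f(q, p) = 2 - q² (f(q, p) = 2 - q*q = 2 - q²)
O = 15834 (O = -406*(-39) = 15834)
1/(f(210, 89) + O) = 1/((2 - 1*210²) + 15834) = 1/((2 - 1*44100) + 15834) = 1/((2 - 44100) + 15834) = 1/(-44098 + 15834) = 1/(-28264) = -1/28264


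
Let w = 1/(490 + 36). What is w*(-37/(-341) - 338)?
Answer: -115221/179366 ≈ -0.64238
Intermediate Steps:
w = 1/526 ≈ 0.0019011
w*(-37/(-341) - 338) = (-37/(-341) - 338)/526 = (-37*(-1/341) - 338)/526 = (37/341 - 338)/526 = (1/526)*(-115221/341) = -115221/179366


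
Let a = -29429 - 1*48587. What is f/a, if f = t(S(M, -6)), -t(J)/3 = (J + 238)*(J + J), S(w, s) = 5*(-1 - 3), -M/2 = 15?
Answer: -1635/4876 ≈ -0.33532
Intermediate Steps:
M = -30 (M = -2*15 = -30)
S(w, s) = -20 (S(w, s) = 5*(-4) = -20)
a = -78016 (a = -29429 - 48587 = -78016)
t(J) = -6*J*(238 + J) (t(J) = -3*(J + 238)*(J + J) = -3*(238 + J)*2*J = -6*J*(238 + J))
f = 26160 (f = -6*(-20)*(238 - 20) = -6*(-20)*218 = 26160)
f/a = 26160/(-78016) = 26160*(-1/78016) = -1635/4876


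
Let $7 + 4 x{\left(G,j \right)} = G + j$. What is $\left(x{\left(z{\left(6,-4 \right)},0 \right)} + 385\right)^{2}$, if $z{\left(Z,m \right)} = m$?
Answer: $\frac{2337841}{16} \approx 1.4612 \cdot 10^{5}$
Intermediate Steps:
$x{\left(G,j \right)} = - \frac{7}{4} + \frac{G}{4} + \frac{j}{4}$ ($x{\left(G,j \right)} = - \frac{7}{4} + \frac{G + j}{4} = - \frac{7}{4} + \left(\frac{G}{4} + \frac{j}{4}\right) = - \frac{7}{4} + \frac{G}{4} + \frac{j}{4}$)
$\left(x{\left(z{\left(6,-4 \right)},0 \right)} + 385\right)^{2} = \left(\left(- \frac{7}{4} + \frac{1}{4} \left(-4\right) + \frac{1}{4} \cdot 0\right) + 385\right)^{2} = \left(\left(- \frac{7}{4} - 1 + 0\right) + 385\right)^{2} = \left(- \frac{11}{4} + 385\right)^{2} = \left(\frac{1529}{4}\right)^{2} = \frac{2337841}{16}$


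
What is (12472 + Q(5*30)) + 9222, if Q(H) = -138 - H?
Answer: 21406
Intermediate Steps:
(12472 + Q(5*30)) + 9222 = (12472 + (-138 - 5*30)) + 9222 = (12472 + (-138 - 1*150)) + 9222 = (12472 + (-138 - 150)) + 9222 = (12472 - 288) + 9222 = 12184 + 9222 = 21406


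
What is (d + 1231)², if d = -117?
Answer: 1240996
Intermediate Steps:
(d + 1231)² = (-117 + 1231)² = 1114² = 1240996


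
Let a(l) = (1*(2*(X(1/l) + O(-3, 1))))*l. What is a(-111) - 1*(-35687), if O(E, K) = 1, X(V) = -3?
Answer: 36131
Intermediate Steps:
a(l) = -4*l (a(l) = (1*(2*(-3 + 1)))*l = (1*(2*(-2)))*l = (1*(-4))*l = -4*l)
a(-111) - 1*(-35687) = -4*(-111) - 1*(-35687) = 444 + 35687 = 36131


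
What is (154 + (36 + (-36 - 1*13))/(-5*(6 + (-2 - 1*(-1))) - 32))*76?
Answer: 35164/3 ≈ 11721.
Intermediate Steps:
(154 + (36 + (-36 - 1*13))/(-5*(6 + (-2 - 1*(-1))) - 32))*76 = (154 + (36 + (-36 - 13))/(-5*(6 + (-2 + 1)) - 32))*76 = (154 + (36 - 49)/(-5*(6 - 1) - 32))*76 = (154 - 13/(-5*5 - 32))*76 = (154 - 13/(-25 - 32))*76 = (154 - 13/(-57))*76 = (154 - 13*(-1/57))*76 = (154 + 13/57)*76 = (8791/57)*76 = 35164/3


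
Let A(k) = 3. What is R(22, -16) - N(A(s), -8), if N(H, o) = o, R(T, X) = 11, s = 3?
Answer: 19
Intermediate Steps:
R(22, -16) - N(A(s), -8) = 11 - 1*(-8) = 11 + 8 = 19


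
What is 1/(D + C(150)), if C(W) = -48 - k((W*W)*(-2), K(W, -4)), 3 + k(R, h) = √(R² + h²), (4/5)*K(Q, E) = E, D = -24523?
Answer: 24568/1421413401 - 5*√81000001/1421413401 ≈ -1.4374e-5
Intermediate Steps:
K(Q, E) = 5*E/4
k(R, h) = -3 + √(R² + h²)
C(W) = -45 - √(25 + 4*W⁴) (C(W) = -48 - (-3 + √(((W*W)*(-2))² + ((5/4)*(-4))²)) = -48 - (-3 + √((W²*(-2))² + (-5)²)) = -48 - (-3 + √((-2*W²)² + 25)) = -48 - (-3 + √(4*W⁴ + 25)) = -48 - (-3 + √(25 + 4*W⁴)) = -48 + (3 - √(25 + 4*W⁴)) = -45 - √(25 + 4*W⁴))
1/(D + C(150)) = 1/(-24523 + (-45 - √(25 + 4*150⁴))) = 1/(-24523 + (-45 - √(25 + 4*506250000))) = 1/(-24523 + (-45 - √(25 + 2025000000))) = 1/(-24523 + (-45 - √2025000025)) = 1/(-24523 + (-45 - 5*√81000001)) = 1/(-24568 - 5*√81000001)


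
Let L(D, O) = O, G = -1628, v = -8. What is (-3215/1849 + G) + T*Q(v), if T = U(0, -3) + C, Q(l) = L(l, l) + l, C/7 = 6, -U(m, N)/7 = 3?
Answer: -3634651/1849 ≈ -1965.7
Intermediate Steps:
U(m, N) = -21 (U(m, N) = -7*3 = -21)
C = 42 (C = 7*6 = 42)
Q(l) = 2*l (Q(l) = l + l = 2*l)
T = 21 (T = -21 + 42 = 21)
(-3215/1849 + G) + T*Q(v) = (-3215/1849 - 1628) + 21*(2*(-8)) = (-3215*1/1849 - 1628) + 21*(-16) = (-3215/1849 - 1628) - 336 = -3013387/1849 - 336 = -3634651/1849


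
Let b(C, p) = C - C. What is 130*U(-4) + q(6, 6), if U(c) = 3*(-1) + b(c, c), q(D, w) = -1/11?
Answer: -4291/11 ≈ -390.09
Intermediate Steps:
q(D, w) = -1/11 (q(D, w) = -1*1/11 = -1/11)
b(C, p) = 0
U(c) = -3 (U(c) = 3*(-1) + 0 = -3 + 0 = -3)
130*U(-4) + q(6, 6) = 130*(-3) - 1/11 = -390 - 1/11 = -4291/11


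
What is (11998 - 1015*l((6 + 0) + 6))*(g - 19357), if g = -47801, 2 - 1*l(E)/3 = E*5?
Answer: -12666536064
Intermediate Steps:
l(E) = 6 - 15*E (l(E) = 6 - 3*E*5 = 6 - 15*E)
(11998 - 1015*l((6 + 0) + 6))*(g - 19357) = (11998 - 1015*(6 - 15*((6 + 0) + 6)))*(-47801 - 19357) = (11998 - 1015*(6 - 15*(6 + 6)))*(-67158) = (11998 - 1015*(6 - 15*12))*(-67158) = (11998 - 1015*(6 - 180))*(-67158) = (11998 - 1015*(-174))*(-67158) = (11998 + 176610)*(-67158) = 188608*(-67158) = -12666536064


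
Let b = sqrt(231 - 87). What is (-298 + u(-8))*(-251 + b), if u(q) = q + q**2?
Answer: 57838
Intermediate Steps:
b = 12 (b = sqrt(144) = 12)
(-298 + u(-8))*(-251 + b) = (-298 - 8*(1 - 8))*(-251 + 12) = (-298 - 8*(-7))*(-239) = (-298 + 56)*(-239) = -242*(-239) = 57838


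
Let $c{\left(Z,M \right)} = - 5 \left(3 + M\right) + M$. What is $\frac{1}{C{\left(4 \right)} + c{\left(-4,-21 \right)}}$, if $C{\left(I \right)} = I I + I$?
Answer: $\frac{1}{89} \approx 0.011236$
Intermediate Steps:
$c{\left(Z,M \right)} = -15 - 4 M$ ($c{\left(Z,M \right)} = \left(-15 - 5 M\right) + M = -15 - 4 M$)
$C{\left(I \right)} = I + I^{2}$ ($C{\left(I \right)} = I^{2} + I = I + I^{2}$)
$\frac{1}{C{\left(4 \right)} + c{\left(-4,-21 \right)}} = \frac{1}{4 \left(1 + 4\right) - -69} = \frac{1}{4 \cdot 5 + \left(-15 + 84\right)} = \frac{1}{20 + 69} = \frac{1}{89}$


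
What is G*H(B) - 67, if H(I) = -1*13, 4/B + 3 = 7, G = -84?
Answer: 1025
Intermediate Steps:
B = 1 (B = 4/(-3 + 7) = 4/4 = 4*(1/4) = 1)
H(I) = -13
G*H(B) - 67 = -84*(-13) - 67 = 1092 - 67 = 1025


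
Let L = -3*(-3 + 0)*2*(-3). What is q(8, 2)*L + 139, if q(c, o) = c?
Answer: -293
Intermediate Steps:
L = -54 (L = -3*(-3*2)*(-3) = -(-18)*(-3) = -3*18 = -54)
q(8, 2)*L + 139 = 8*(-54) + 139 = -432 + 139 = -293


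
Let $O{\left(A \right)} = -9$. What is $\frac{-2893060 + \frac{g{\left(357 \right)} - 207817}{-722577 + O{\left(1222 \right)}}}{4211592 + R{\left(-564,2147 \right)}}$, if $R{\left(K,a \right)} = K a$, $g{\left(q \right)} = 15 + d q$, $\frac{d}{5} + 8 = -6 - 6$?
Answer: $- \frac{1045242204829}{1084126124412} \approx -0.96413$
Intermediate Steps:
$d = -100$ ($d = -40 + 5 \left(-6 - 6\right) = -40 + 5 \left(-12\right) = -40 - 60 = -100$)
$g{\left(q \right)} = 15 - 100 q$
$\frac{-2893060 + \frac{g{\left(357 \right)} - 207817}{-722577 + O{\left(1222 \right)}}}{4211592 + R{\left(-564,2147 \right)}} = \frac{-2893060 + \frac{\left(15 - 35700\right) - 207817}{-722577 - 9}}{4211592 - 1210908} = \frac{-2893060 + \frac{\left(15 - 35700\right) - 207817}{-722586}}{4211592 - 1210908} = \frac{-2893060 + \left(-35685 - 207817\right) \left(- \frac{1}{722586}\right)}{3000684} = \left(-2893060 - - \frac{121751}{361293}\right) \frac{1}{3000684} = \left(-2893060 + \frac{121751}{361293}\right) \frac{1}{3000684} = \left(- \frac{1045242204829}{361293}\right) \frac{1}{3000684} = - \frac{1045242204829}{1084126124412}$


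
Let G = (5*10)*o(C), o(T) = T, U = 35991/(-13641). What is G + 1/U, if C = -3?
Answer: -1804097/11997 ≈ -150.38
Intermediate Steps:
U = -11997/4547 (U = 35991*(-1/13641) = -11997/4547 ≈ -2.6384)
G = -150 (G = (5*10)*(-3) = 50*(-3) = -150)
G + 1/U = -150 + 1/(-11997/4547) = -150 - 4547/11997 = -1804097/11997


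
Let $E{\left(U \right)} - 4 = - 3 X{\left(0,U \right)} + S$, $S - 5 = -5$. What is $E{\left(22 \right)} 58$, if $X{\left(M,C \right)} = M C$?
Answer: $232$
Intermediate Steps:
$X{\left(M,C \right)} = C M$
$S = 0$ ($S = 5 - 5 = 0$)
$E{\left(U \right)} = 4$ ($E{\left(U \right)} = 4 + \left(- 3 U 0 + 0\right) = 4 + \left(\left(-3\right) 0 + 0\right) = 4 + \left(0 + 0\right) = 4 + 0 = 4$)
$E{\left(22 \right)} 58 = 4 \cdot 58 = 232$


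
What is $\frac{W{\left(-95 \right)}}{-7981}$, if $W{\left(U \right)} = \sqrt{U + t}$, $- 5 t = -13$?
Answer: $- \frac{i \sqrt{2310}}{39905} \approx - 0.0012044 i$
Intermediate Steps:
$t = \frac{13}{5}$ ($t = \left(- \frac{1}{5}\right) \left(-13\right) = \frac{13}{5} \approx 2.6$)
$W{\left(U \right)} = \sqrt{\frac{13}{5} + U}$ ($W{\left(U \right)} = \sqrt{U + \frac{13}{5}} = \sqrt{\frac{13}{5} + U}$)
$\frac{W{\left(-95 \right)}}{-7981} = \frac{\frac{1}{5} \sqrt{65 + 25 \left(-95\right)}}{-7981} = \frac{\sqrt{65 - 2375}}{5} \left(- \frac{1}{7981}\right) = \frac{\sqrt{-2310}}{5} \left(- \frac{1}{7981}\right) = \frac{i \sqrt{2310}}{5} \left(- \frac{1}{7981}\right) = - \frac{i \sqrt{2310}}{39905}$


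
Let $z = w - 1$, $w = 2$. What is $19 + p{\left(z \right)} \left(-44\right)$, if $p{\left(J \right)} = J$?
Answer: $-25$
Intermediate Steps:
$z = 1$ ($z = 2 - 1 = 1$)
$19 + p{\left(z \right)} \left(-44\right) = 19 + 1 \left(-44\right) = 19 - 44 = -25$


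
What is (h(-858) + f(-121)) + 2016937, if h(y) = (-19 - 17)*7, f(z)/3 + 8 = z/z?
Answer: 2016664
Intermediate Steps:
f(z) = -21 (f(z) = -24 + 3*(z/z) = -24 + 3*1 = -24 + 3 = -21)
h(y) = -252 (h(y) = -36*7 = -252)
(h(-858) + f(-121)) + 2016937 = (-252 - 21) + 2016937 = -273 + 2016937 = 2016664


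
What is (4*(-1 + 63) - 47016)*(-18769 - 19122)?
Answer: 1772086288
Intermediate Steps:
(4*(-1 + 63) - 47016)*(-18769 - 19122) = (4*62 - 47016)*(-37891) = (248 - 47016)*(-37891) = -46768*(-37891) = 1772086288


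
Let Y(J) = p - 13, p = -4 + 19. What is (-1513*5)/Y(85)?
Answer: -7565/2 ≈ -3782.5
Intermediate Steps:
p = 15
Y(J) = 2 (Y(J) = 15 - 13 = 2)
(-1513*5)/Y(85) = -1513*5/2 = -7565*1/2 = -7565/2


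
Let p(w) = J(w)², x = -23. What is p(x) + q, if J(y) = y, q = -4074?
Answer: -3545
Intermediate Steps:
p(w) = w²
p(x) + q = (-23)² - 4074 = 529 - 4074 = -3545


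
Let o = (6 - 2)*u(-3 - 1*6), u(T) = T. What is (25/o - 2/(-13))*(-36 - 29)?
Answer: 1265/36 ≈ 35.139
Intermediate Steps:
o = -36 (o = (6 - 2)*(-3 - 1*6) = 4*(-3 - 6) = 4*(-9) = -36)
(25/o - 2/(-13))*(-36 - 29) = (25/(-36) - 2/(-13))*(-36 - 29) = (25*(-1/36) - 2*(-1/13))*(-65) = (-25/36 + 2/13)*(-65) = -253/468*(-65) = 1265/36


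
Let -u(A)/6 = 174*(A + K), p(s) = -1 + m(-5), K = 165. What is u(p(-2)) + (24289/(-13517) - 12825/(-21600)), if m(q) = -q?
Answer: -76316853609/432544 ≈ -1.7644e+5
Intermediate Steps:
p(s) = 4 (p(s) = -1 - 1*(-5) = -1 + 5 = 4)
u(A) = -172260 - 1044*A (u(A) = -1044*(A + 165) = -1044*(165 + A) = -6*(28710 + 174*A) = -172260 - 1044*A)
u(p(-2)) + (24289/(-13517) - 12825/(-21600)) = (-172260 - 1044*4) + (24289/(-13517) - 12825/(-21600)) = (-172260 - 4176) + (24289*(-1/13517) - 12825*(-1/21600)) = -176436 + (-24289/13517 + 19/32) = -176436 - 520425/432544 = -76316853609/432544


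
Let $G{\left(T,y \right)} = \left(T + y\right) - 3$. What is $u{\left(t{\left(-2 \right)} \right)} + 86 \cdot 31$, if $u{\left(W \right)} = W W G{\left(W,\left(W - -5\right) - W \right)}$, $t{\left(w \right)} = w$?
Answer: $2666$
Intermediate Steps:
$G{\left(T,y \right)} = -3 + T + y$
$u{\left(W \right)} = W^{2} \left(2 + W\right)$ ($u{\left(W \right)} = W W \left(-3 + W + \left(\left(W - -5\right) - W\right)\right) = W^{2} \left(-3 + W + \left(\left(W + 5\right) - W\right)\right) = W^{2} \left(-3 + W + \left(\left(5 + W\right) - W\right)\right) = W^{2} \left(-3 + W + 5\right) = W^{2} \left(2 + W\right)$)
$u{\left(t{\left(-2 \right)} \right)} + 86 \cdot 31 = \left(-2\right)^{2} \left(2 - 2\right) + 86 \cdot 31 = 4 \cdot 0 + 2666 = 0 + 2666 = 2666$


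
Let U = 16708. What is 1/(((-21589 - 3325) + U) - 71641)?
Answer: -1/79847 ≈ -1.2524e-5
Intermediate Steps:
1/(((-21589 - 3325) + U) - 71641) = 1/(((-21589 - 3325) + 16708) - 71641) = 1/((-24914 + 16708) - 71641) = 1/(-8206 - 71641) = 1/(-79847) = -1/79847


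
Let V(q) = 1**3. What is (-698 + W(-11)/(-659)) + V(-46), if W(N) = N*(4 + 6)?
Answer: -459213/659 ≈ -696.83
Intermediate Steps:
V(q) = 1
W(N) = 10*N (W(N) = N*10 = 10*N)
(-698 + W(-11)/(-659)) + V(-46) = (-698 + (10*(-11))/(-659)) + 1 = (-698 - 110*(-1/659)) + 1 = (-698 + 110/659) + 1 = -459872/659 + 1 = -459213/659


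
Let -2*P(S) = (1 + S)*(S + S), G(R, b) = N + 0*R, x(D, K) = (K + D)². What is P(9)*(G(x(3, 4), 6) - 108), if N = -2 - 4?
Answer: 10260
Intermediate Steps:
x(D, K) = (D + K)²
N = -6
G(R, b) = -6 (G(R, b) = -6 + 0*R = -6 + 0 = -6)
P(S) = -S*(1 + S) (P(S) = -(1 + S)*(S + S)/2 = -(1 + S)*2*S/2 = -S*(1 + S))
P(9)*(G(x(3, 4), 6) - 108) = (-1*9*(1 + 9))*(-6 - 108) = -1*9*10*(-114) = -90*(-114) = 10260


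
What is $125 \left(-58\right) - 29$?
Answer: $-7279$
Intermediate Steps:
$125 \left(-58\right) - 29 = -7250 - 29 = -7279$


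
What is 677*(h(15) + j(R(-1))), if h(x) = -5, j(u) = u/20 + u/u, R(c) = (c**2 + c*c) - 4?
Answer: -27757/10 ≈ -2775.7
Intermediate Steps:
R(c) = -4 + 2*c**2 (R(c) = (c**2 + c**2) - 4 = 2*c**2 - 4 = -4 + 2*c**2)
j(u) = 1 + u/20 (j(u) = u*(1/20) + 1 = u/20 + 1 = 1 + u/20)
677*(h(15) + j(R(-1))) = 677*(-5 + (1 + (-4 + 2*(-1)**2)/20)) = 677*(-5 + (1 + (-4 + 2*1)/20)) = 677*(-5 + (1 + (-4 + 2)/20)) = 677*(-5 + (1 + (1/20)*(-2))) = 677*(-5 + (1 - 1/10)) = 677*(-5 + 9/10) = 677*(-41/10) = -27757/10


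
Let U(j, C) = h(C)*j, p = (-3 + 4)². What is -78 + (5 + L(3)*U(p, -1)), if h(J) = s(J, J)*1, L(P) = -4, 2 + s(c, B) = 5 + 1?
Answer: -89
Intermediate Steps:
s(c, B) = 4 (s(c, B) = -2 + (5 + 1) = -2 + 6 = 4)
p = 1 (p = 1² = 1)
h(J) = 4 (h(J) = 4*1 = 4)
U(j, C) = 4*j
-78 + (5 + L(3)*U(p, -1)) = -78 + (5 - 16) = -78 - 11 = -89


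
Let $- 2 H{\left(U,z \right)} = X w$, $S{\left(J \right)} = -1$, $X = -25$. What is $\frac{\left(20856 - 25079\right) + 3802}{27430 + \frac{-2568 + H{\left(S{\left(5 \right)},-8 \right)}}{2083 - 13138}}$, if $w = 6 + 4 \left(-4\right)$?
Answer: $- \frac{4654155}{303241343} \approx -0.015348$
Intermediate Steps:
$w = -10$ ($w = 6 - 16 = -10$)
$H{\left(U,z \right)} = -125$ ($H{\left(U,z \right)} = - \frac{\left(-25\right) \left(-10\right)}{2} = \left(- \frac{1}{2}\right) 250 = -125$)
$\frac{\left(20856 - 25079\right) + 3802}{27430 + \frac{-2568 + H{\left(S{\left(5 \right)},-8 \right)}}{2083 - 13138}} = \frac{\left(20856 - 25079\right) + 3802}{27430 + \frac{-2568 - 125}{2083 - 13138}} = \frac{\left(20856 - 25079\right) + 3802}{27430 - \frac{2693}{-11055}} = \frac{-4223 + 3802}{27430 - - \frac{2693}{11055}} = - \frac{421}{27430 + \frac{2693}{11055}} = - \frac{421}{\frac{303241343}{11055}} = \left(-421\right) \frac{11055}{303241343} = - \frac{4654155}{303241343}$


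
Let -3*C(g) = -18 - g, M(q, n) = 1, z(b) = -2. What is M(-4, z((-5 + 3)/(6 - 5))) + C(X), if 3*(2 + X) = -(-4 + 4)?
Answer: 19/3 ≈ 6.3333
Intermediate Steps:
X = -2 (X = -2 + (-(-4 + 4))/3 = -2 + (-1*0)/3 = -2 + (⅓)*0 = -2 + 0 = -2)
C(g) = 6 + g/3 (C(g) = -(-18 - g)/3 = 6 + g/3)
M(-4, z((-5 + 3)/(6 - 5))) + C(X) = 1 + (6 + (⅓)*(-2)) = 1 + (6 - ⅔) = 1 + 16/3 = 19/3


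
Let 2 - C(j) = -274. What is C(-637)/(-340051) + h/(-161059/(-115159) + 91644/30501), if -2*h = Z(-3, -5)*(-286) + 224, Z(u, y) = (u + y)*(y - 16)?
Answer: 560017605862795428/103122745791955 ≈ 5430.6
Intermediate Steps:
C(j) = 276 (C(j) = 2 - 1*(-274) = 2 + 274 = 276)
Z(u, y) = (-16 + y)*(u + y) (Z(u, y) = (u + y)*(-16 + y) = (-16 + y)*(u + y))
h = 23912 (h = -(((-5)² - 16*(-3) - 16*(-5) - 3*(-5))*(-286) + 224)/2 = -((25 + 48 + 80 + 15)*(-286) + 224)/2 = -(168*(-286) + 224)/2 = -(-48048 + 224)/2 = -½*(-47824) = 23912)
C(-637)/(-340051) + h/(-161059/(-115159) + 91644/30501) = 276/(-340051) + 23912/(-161059/(-115159) + 91644/30501) = 276*(-1/340051) + 23912/(-161059*(-1/115159) + 91644*(1/30501)) = -276/340051 + 23912/(161059/115159 + 30548/10167) = -276/340051 + 23912/(5155363985/1170821553) = -276/340051 + 23912*(1170821553/5155363985) = -276/340051 + 27996684975336/5155363985 = 560017605862795428/103122745791955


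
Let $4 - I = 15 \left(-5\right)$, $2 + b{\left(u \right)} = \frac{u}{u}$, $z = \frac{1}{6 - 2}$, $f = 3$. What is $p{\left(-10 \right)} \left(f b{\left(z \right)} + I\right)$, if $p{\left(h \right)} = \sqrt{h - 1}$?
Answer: $76 i \sqrt{11} \approx 252.06 i$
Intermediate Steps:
$z = \frac{1}{4} \approx 0.25$
$b{\left(u \right)} = -1$ ($b{\left(u \right)} = -2 + \frac{u}{u} = -2 + 1 = -1$)
$p{\left(h \right)} = \sqrt{-1 + h}$
$I = 79$ ($I = 4 - 15 \left(-5\right) = 4 - -75 = 4 + 75 = 79$)
$p{\left(-10 \right)} \left(f b{\left(z \right)} + I\right) = \sqrt{-1 - 10} \left(3 \left(-1\right) + 79\right) = \sqrt{-11} \left(-3 + 79\right) = i \sqrt{11} \cdot 76 = 76 i \sqrt{11}$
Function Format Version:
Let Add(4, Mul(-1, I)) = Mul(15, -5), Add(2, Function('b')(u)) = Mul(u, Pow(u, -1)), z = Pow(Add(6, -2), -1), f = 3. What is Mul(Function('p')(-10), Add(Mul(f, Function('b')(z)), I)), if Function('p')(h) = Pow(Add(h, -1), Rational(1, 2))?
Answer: Mul(76, I, Pow(11, Rational(1, 2))) ≈ Mul(252.06, I)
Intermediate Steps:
z = Rational(1, 4) (z = Pow(4, -1) = Rational(1, 4) ≈ 0.25000)
Function('b')(u) = -1 (Function('b')(u) = Add(-2, Mul(u, Pow(u, -1))) = Add(-2, 1) = -1)
Function('p')(h) = Pow(Add(-1, h), Rational(1, 2))
I = 79 (I = Add(4, Mul(-1, Mul(15, -5))) = Add(4, Mul(-1, -75)) = Add(4, 75) = 79)
Mul(Function('p')(-10), Add(Mul(f, Function('b')(z)), I)) = Mul(Pow(Add(-1, -10), Rational(1, 2)), Add(Mul(3, -1), 79)) = Mul(Pow(-11, Rational(1, 2)), Add(-3, 79)) = Mul(Mul(I, Pow(11, Rational(1, 2))), 76) = Mul(76, I, Pow(11, Rational(1, 2)))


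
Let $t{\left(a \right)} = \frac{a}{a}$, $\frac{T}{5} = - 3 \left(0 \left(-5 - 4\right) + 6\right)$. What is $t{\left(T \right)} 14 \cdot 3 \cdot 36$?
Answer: $1512$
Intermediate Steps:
$T = -90$ ($T = 5 \left(- 3 \left(0 \left(-5 - 4\right) + 6\right)\right) = 5 \left(- 3 \left(0 \left(-9\right) + 6\right)\right) = 5 \left(- 3 \left(0 + 6\right)\right) = 5 \left(\left(-3\right) 6\right) = 5 \left(-18\right) = -90$)
$t{\left(a \right)} = 1$
$t{\left(T \right)} 14 \cdot 3 \cdot 36 = 1 \cdot 14 \cdot 3 \cdot 36 = 1 \cdot 42 \cdot 36 = 42 \cdot 36 = 1512$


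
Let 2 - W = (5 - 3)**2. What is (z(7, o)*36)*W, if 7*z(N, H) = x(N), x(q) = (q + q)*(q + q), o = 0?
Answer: -2016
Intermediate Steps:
W = -2 (W = 2 - (5 - 3)**2 = 2 - 1*2**2 = 2 - 1*4 = 2 - 4 = -2)
x(q) = 4*q**2 (x(q) = (2*q)*(2*q) = 4*q**2)
z(N, H) = 4*N**2/7 (z(N, H) = (4*N**2)/7 = 4*N**2/7)
(z(7, o)*36)*W = (((4/7)*7**2)*36)*(-2) = (((4/7)*49)*36)*(-2) = (28*36)*(-2) = 1008*(-2) = -2016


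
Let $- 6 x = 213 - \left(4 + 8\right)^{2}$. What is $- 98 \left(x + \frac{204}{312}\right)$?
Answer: $\frac{13818}{13} \approx 1062.9$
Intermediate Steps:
$x = - \frac{23}{2}$ ($x = - \frac{213 - \left(4 + 8\right)^{2}}{6} = - \frac{213 - 12^{2}}{6} = - \frac{213 - 144}{6} = \left(- \frac{1}{6}\right) 69 = - \frac{23}{2} \approx -11.5$)
$- 98 \left(x + \frac{204}{312}\right) = - 98 \left(- \frac{23}{2} + \frac{204}{312}\right) = - 98 \left(- \frac{23}{2} + 204 \cdot \frac{1}{312}\right) = - 98 \left(- \frac{23}{2} + \frac{17}{26}\right) = \left(-98\right) \left(- \frac{141}{13}\right) = \frac{13818}{13}$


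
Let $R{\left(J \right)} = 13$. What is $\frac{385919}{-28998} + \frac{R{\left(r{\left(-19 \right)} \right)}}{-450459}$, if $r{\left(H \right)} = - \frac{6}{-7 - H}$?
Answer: $- \frac{19315673755}{1451378898} \approx -13.309$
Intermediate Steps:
$\frac{385919}{-28998} + \frac{R{\left(r{\left(-19 \right)} \right)}}{-450459} = \frac{385919}{-28998} + \frac{13}{-450459} = 385919 \left(- \frac{1}{28998}\right) + 13 \left(- \frac{1}{450459}\right) = - \frac{385919}{28998} - \frac{13}{450459} = - \frac{19315673755}{1451378898}$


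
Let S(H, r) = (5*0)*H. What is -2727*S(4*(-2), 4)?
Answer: 0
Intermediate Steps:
S(H, r) = 0 (S(H, r) = 0*H = 0)
-2727*S(4*(-2), 4) = -2727*0 = 0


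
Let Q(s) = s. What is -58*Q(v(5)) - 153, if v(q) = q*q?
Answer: -1603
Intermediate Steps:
v(q) = q²
-58*Q(v(5)) - 153 = -58*5² - 153 = -58*25 - 153 = -1450 - 153 = -1603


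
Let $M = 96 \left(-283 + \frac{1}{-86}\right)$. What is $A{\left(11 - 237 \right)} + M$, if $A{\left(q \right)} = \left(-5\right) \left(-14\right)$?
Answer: $- \frac{1165262}{43} \approx -27099.0$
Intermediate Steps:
$A{\left(q \right)} = 70$
$M = - \frac{1168272}{43}$ ($M = 96 \left(-283 - \frac{1}{86}\right) = 96 \left(- \frac{24339}{86}\right) = - \frac{1168272}{43} \approx -27169.0$)
$A{\left(11 - 237 \right)} + M = 70 - \frac{1168272}{43} = - \frac{1165262}{43}$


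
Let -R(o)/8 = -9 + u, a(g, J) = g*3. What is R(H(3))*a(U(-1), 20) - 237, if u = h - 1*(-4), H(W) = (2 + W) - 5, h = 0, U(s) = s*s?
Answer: -117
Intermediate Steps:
U(s) = s²
H(W) = -3 + W
a(g, J) = 3*g
u = 4 (u = 0 - 1*(-4) = 0 + 4 = 4)
R(o) = 40 (R(o) = -8*(-9 + 4) = -8*(-5) = 40)
R(H(3))*a(U(-1), 20) - 237 = 40*(3*(-1)²) - 237 = 40*(3*1) - 237 = 40*3 - 237 = 120 - 237 = -117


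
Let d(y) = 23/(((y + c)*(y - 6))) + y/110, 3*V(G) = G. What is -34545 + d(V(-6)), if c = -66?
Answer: -1033585679/29920 ≈ -34545.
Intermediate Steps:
V(G) = G/3
d(y) = y/110 + 23/((-66 + y)*(-6 + y)) (d(y) = 23/(((y - 66)*(y - 6))) + y/110 = 23/(((-66 + y)*(-6 + y))) + y*(1/110) = 23*(1/((-66 + y)*(-6 + y))) + y/110 = 23/((-66 + y)*(-6 + y)) + y/110 = y/110 + 23/((-66 + y)*(-6 + y)))
-34545 + d(V(-6)) = -34545 + (2530 + ((⅓)*(-6))³ - 72*((⅓)*(-6))² + 396*((⅓)*(-6)))/(110*(396 + ((⅓)*(-6))² - 24*(-6))) = -34545 + (2530 + (-2)³ - 72*(-2)² + 396*(-2))/(110*(396 + (-2)² - 72*(-2))) = -34545 + (2530 - 8 - 72*4 - 792)/(110*(396 + 4 + 144)) = -34545 + (1/110)*(2530 - 8 - 288 - 792)/544 = -34545 + (1/110)*(1/544)*1442 = -34545 + 721/29920 = -1033585679/29920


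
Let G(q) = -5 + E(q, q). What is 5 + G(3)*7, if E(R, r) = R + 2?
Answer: 5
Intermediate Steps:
E(R, r) = 2 + R
G(q) = -3 + q (G(q) = -5 + (2 + q) = -3 + q)
5 + G(3)*7 = 5 + (-3 + 3)*7 = 5 + 0*7 = 5 + 0 = 5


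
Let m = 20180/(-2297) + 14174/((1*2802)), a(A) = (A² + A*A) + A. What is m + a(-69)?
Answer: 30408677600/3218097 ≈ 9449.3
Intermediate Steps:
a(A) = A + 2*A² (a(A) = (A² + A²) + A = 2*A² + A = A + 2*A²)
m = -11993341/3218097 (m = 20180*(-1/2297) + 14174/2802 = -20180/2297 + 14174*(1/2802) = -20180/2297 + 7087/1401 = -11993341/3218097 ≈ -3.7268)
m + a(-69) = -11993341/3218097 - 69*(1 + 2*(-69)) = -11993341/3218097 - 69*(1 - 138) = -11993341/3218097 - 69*(-137) = -11993341/3218097 + 9453 = 30408677600/3218097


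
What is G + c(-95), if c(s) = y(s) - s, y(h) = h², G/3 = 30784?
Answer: 101472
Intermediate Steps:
G = 92352 (G = 3*30784 = 92352)
c(s) = s² - s
G + c(-95) = 92352 - 95*(-1 - 95) = 92352 - 95*(-96) = 92352 + 9120 = 101472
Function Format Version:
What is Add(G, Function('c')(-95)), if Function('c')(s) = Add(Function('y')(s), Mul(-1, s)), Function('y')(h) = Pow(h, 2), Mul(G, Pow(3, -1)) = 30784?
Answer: 101472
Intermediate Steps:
G = 92352 (G = Mul(3, 30784) = 92352)
Function('c')(s) = Add(Pow(s, 2), Mul(-1, s))
Add(G, Function('c')(-95)) = Add(92352, Mul(-95, Add(-1, -95))) = Add(92352, Mul(-95, -96)) = Add(92352, 9120) = 101472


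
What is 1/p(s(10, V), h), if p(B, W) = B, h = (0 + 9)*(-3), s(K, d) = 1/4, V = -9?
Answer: 4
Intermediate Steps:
s(K, d) = ¼
h = -27 (h = 9*(-3) = -27)
1/p(s(10, V), h) = 1/(¼) = 4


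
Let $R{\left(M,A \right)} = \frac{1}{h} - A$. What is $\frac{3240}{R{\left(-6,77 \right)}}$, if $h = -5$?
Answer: $- \frac{8100}{193} \approx -41.969$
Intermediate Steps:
$R{\left(M,A \right)} = - \frac{1}{5} - A$ ($R{\left(M,A \right)} = \frac{1}{-5} - A = - \frac{1}{5} - A$)
$\frac{3240}{R{\left(-6,77 \right)}} = \frac{3240}{- \frac{1}{5} - 77} = \frac{3240}{- \frac{386}{5}} = 3240 \left(- \frac{5}{386}\right) = - \frac{8100}{193}$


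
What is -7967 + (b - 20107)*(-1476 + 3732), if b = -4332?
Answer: -55142351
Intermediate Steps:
-7967 + (b - 20107)*(-1476 + 3732) = -7967 + (-4332 - 20107)*(-1476 + 3732) = -7967 - 24439*2256 = -7967 - 55134384 = -55142351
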